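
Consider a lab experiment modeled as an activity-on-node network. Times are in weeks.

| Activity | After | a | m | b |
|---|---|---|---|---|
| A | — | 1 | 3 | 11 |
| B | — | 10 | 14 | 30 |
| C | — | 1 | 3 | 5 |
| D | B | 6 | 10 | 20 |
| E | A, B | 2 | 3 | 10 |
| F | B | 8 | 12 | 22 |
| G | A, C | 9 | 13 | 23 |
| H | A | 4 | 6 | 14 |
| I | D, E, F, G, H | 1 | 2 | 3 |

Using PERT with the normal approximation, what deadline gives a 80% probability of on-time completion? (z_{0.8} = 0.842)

te_A = (1 + 4·3 + 11)/6 = 24/6 = 4; σ²_A = ((11−1)/6)² = 2.778
te_B = (10 + 4·14 + 30)/6 = 96/6 = 16; σ²_B = ((30−10)/6)² = 11.111
te_C = (1 + 4·3 + 5)/6 = 18/6 = 3; σ²_C = ((5−1)/6)² = 0.444
te_D = (6 + 4·10 + 20)/6 = 66/6 = 11; σ²_D = ((20−6)/6)² = 5.444
te_E = (2 + 4·3 + 10)/6 = 24/6 = 4; σ²_E = ((10−2)/6)² = 1.778
te_F = (8 + 4·12 + 22)/6 = 78/6 = 13; σ²_F = ((22−8)/6)² = 5.444
te_G = (9 + 4·13 + 23)/6 = 84/6 = 14; σ²_G = ((23−9)/6)² = 5.444
te_H = (4 + 4·6 + 14)/6 = 42/6 = 7; σ²_H = ((14−4)/6)² = 2.778
te_I = (1 + 4·2 + 3)/6 = 12/6 = 2; σ²_I = ((3−1)/6)² = 0.111

Forward pass:
ES_A = 0; EF_A = 4
ES_B = 0; EF_B = 16
ES_C = 0; EF_C = 3
ES_D = 16; EF_D = 16+11 = 27
ES_E = max(EF_A=4, EF_B=16) = 16; EF_E = 16+4 = 20
ES_F = 16; EF_F = 16+13 = 29
ES_G = max(EF_A=4, EF_C=3) = 4; EF_G = 4+14 = 18
ES_H = 4; EF_H = 4+7 = 11
ES_I = max(EF_D=27, EF_E=20, EF_F=29, EF_G=18, EF_H=11) = 29; EF_I = 29+2 = 31
Expected project duration μ = 31 weeks. Critical path: B → F → I.

Variance along critical path = 11.111 + 5.444 + 0.111 = 16.667; σ = 4.082 weeks.
D = μ + z·σ = 31 + 0.842·4.082 = 34.4 weeks

34.4 weeks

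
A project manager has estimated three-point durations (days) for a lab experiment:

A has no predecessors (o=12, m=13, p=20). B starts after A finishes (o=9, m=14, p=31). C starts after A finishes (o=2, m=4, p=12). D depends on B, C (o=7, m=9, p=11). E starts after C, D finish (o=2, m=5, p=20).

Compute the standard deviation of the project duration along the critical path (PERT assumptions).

te_A = (12 + 4·13 + 20)/6 = 84/6 = 14; σ²_A = ((20−12)/6)² = 1.778
te_B = (9 + 4·14 + 31)/6 = 96/6 = 16; σ²_B = ((31−9)/6)² = 13.444
te_C = (2 + 4·4 + 12)/6 = 30/6 = 5; σ²_C = ((12−2)/6)² = 2.778
te_D = (7 + 4·9 + 11)/6 = 54/6 = 9; σ²_D = ((11−7)/6)² = 0.444
te_E = (2 + 4·5 + 20)/6 = 42/6 = 7; σ²_E = ((20−2)/6)² = 9.000

Forward pass:
ES_A = 0; EF_A = 14
ES_B = 14; EF_B = 14+16 = 30
ES_C = 14; EF_C = 14+5 = 19
ES_D = max(EF_B=30, EF_C=19) = 30; EF_D = 30+9 = 39
ES_E = max(EF_C=19, EF_D=39) = 39; EF_E = 39+7 = 46
Expected project duration μ = 46 days. Critical path: A → B → D → E.

Variance along critical path = 1.778 + 13.444 + 0.444 + 9.000 = 24.667
σ = √24.667 = 4.967 days

4.97 days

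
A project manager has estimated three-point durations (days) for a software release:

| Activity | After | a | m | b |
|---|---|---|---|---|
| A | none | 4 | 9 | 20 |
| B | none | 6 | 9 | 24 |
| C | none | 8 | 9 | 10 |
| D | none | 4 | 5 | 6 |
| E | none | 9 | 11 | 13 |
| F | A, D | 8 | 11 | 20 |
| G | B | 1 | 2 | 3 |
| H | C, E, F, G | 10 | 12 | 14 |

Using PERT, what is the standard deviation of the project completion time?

3.40 days

te_A = (4 + 4·9 + 20)/6 = 60/6 = 10; σ²_A = ((20−4)/6)² = 7.111
te_B = (6 + 4·9 + 24)/6 = 66/6 = 11; σ²_B = ((24−6)/6)² = 9.000
te_C = (8 + 4·9 + 10)/6 = 54/6 = 9; σ²_C = ((10−8)/6)² = 0.111
te_D = (4 + 4·5 + 6)/6 = 30/6 = 5; σ²_D = ((6−4)/6)² = 0.111
te_E = (9 + 4·11 + 13)/6 = 66/6 = 11; σ²_E = ((13−9)/6)² = 0.444
te_F = (8 + 4·11 + 20)/6 = 72/6 = 12; σ²_F = ((20−8)/6)² = 4.000
te_G = (1 + 4·2 + 3)/6 = 12/6 = 2; σ²_G = ((3−1)/6)² = 0.111
te_H = (10 + 4·12 + 14)/6 = 72/6 = 12; σ²_H = ((14−10)/6)² = 0.444

Forward pass:
ES_A = 0; EF_A = 10
ES_B = 0; EF_B = 11
ES_C = 0; EF_C = 9
ES_D = 0; EF_D = 5
ES_E = 0; EF_E = 11
ES_F = max(EF_A=10, EF_D=5) = 10; EF_F = 10+12 = 22
ES_G = 11; EF_G = 11+2 = 13
ES_H = max(EF_C=9, EF_E=11, EF_F=22, EF_G=13) = 22; EF_H = 22+12 = 34
Expected project duration μ = 34 days. Critical path: A → F → H.

Variance along critical path = 7.111 + 4.000 + 0.444 = 11.556
σ = √11.556 = 3.399 days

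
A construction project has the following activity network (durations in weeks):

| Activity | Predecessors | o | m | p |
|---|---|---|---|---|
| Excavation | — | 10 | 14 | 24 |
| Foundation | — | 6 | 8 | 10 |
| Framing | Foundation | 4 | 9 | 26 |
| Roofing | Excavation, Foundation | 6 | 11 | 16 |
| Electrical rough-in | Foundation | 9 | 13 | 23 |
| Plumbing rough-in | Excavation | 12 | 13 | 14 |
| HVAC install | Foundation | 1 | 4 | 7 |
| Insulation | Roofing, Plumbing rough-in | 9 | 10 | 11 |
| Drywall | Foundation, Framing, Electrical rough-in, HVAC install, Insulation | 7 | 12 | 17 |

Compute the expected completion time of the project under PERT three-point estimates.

te_Excavation = (10 + 4·14 + 24)/6 = 90/6 = 15
te_Foundation = (6 + 4·8 + 10)/6 = 48/6 = 8
te_Framing = (4 + 4·9 + 26)/6 = 66/6 = 11
te_Roofing = (6 + 4·11 + 16)/6 = 66/6 = 11
te_Electrical rough-in = (9 + 4·13 + 23)/6 = 84/6 = 14
te_Plumbing rough-in = (12 + 4·13 + 14)/6 = 78/6 = 13
te_HVAC install = (1 + 4·4 + 7)/6 = 24/6 = 4
te_Insulation = (9 + 4·10 + 11)/6 = 60/6 = 10
te_Drywall = (7 + 4·12 + 17)/6 = 72/6 = 12

Forward pass:
ES_Excavation = 0; EF_Excavation = 15
ES_Foundation = 0; EF_Foundation = 8
ES_Framing = 8; EF_Framing = 8+11 = 19
ES_Roofing = max(EF_Excavation=15, EF_Foundation=8) = 15; EF_Roofing = 15+11 = 26
ES_Electrical rough-in = 8; EF_Electrical rough-in = 8+14 = 22
ES_Plumbing rough-in = 15; EF_Plumbing rough-in = 15+13 = 28
ES_HVAC install = 8; EF_HVAC install = 8+4 = 12
ES_Insulation = max(EF_Roofing=26, EF_Plumbing rough-in=28) = 28; EF_Insulation = 28+10 = 38
ES_Drywall = max(EF_Foundation=8, EF_Framing=19, EF_Electrical rough-in=22, EF_HVAC install=12, EF_Insulation=38) = 38; EF_Drywall = 38+12 = 50
Expected project duration μ = 50 weeks. Critical path: Excavation → Plumbing rough-in → Insulation → Drywall.

50 weeks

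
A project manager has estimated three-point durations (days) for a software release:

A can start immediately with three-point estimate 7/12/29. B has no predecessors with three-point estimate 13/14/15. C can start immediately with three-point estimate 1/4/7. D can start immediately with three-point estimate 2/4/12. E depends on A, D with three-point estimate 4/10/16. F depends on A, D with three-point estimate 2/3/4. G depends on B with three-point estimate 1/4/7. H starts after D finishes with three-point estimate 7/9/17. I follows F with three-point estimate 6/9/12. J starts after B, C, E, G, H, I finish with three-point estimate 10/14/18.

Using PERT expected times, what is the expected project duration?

te_A = (7 + 4·12 + 29)/6 = 84/6 = 14
te_B = (13 + 4·14 + 15)/6 = 84/6 = 14
te_C = (1 + 4·4 + 7)/6 = 24/6 = 4
te_D = (2 + 4·4 + 12)/6 = 30/6 = 5
te_E = (4 + 4·10 + 16)/6 = 60/6 = 10
te_F = (2 + 4·3 + 4)/6 = 18/6 = 3
te_G = (1 + 4·4 + 7)/6 = 24/6 = 4
te_H = (7 + 4·9 + 17)/6 = 60/6 = 10
te_I = (6 + 4·9 + 12)/6 = 54/6 = 9
te_J = (10 + 4·14 + 18)/6 = 84/6 = 14

Forward pass:
ES_A = 0; EF_A = 14
ES_B = 0; EF_B = 14
ES_C = 0; EF_C = 4
ES_D = 0; EF_D = 5
ES_E = max(EF_A=14, EF_D=5) = 14; EF_E = 14+10 = 24
ES_F = max(EF_A=14, EF_D=5) = 14; EF_F = 14+3 = 17
ES_G = 14; EF_G = 14+4 = 18
ES_H = 5; EF_H = 5+10 = 15
ES_I = 17; EF_I = 17+9 = 26
ES_J = max(EF_B=14, EF_C=4, EF_E=24, EF_G=18, EF_H=15, EF_I=26) = 26; EF_J = 26+14 = 40
Expected project duration μ = 40 days. Critical path: A → F → I → J.

40 days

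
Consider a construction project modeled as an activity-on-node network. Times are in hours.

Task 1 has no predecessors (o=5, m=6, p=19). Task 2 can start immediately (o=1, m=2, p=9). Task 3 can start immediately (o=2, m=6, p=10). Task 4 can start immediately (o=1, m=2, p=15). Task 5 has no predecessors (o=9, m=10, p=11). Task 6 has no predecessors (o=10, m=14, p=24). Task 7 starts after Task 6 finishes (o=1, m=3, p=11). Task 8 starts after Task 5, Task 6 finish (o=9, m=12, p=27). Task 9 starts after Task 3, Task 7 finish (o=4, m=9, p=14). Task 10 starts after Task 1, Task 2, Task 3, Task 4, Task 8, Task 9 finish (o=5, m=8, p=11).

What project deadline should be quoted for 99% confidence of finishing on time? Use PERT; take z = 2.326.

46.1 hours

te_Task 1 = (5 + 4·6 + 19)/6 = 48/6 = 8; σ²_Task 1 = ((19−5)/6)² = 5.444
te_Task 2 = (1 + 4·2 + 9)/6 = 18/6 = 3; σ²_Task 2 = ((9−1)/6)² = 1.778
te_Task 3 = (2 + 4·6 + 10)/6 = 36/6 = 6; σ²_Task 3 = ((10−2)/6)² = 1.778
te_Task 4 = (1 + 4·2 + 15)/6 = 24/6 = 4; σ²_Task 4 = ((15−1)/6)² = 5.444
te_Task 5 = (9 + 4·10 + 11)/6 = 60/6 = 10; σ²_Task 5 = ((11−9)/6)² = 0.111
te_Task 6 = (10 + 4·14 + 24)/6 = 90/6 = 15; σ²_Task 6 = ((24−10)/6)² = 5.444
te_Task 7 = (1 + 4·3 + 11)/6 = 24/6 = 4; σ²_Task 7 = ((11−1)/6)² = 2.778
te_Task 8 = (9 + 4·12 + 27)/6 = 84/6 = 14; σ²_Task 8 = ((27−9)/6)² = 9.000
te_Task 9 = (4 + 4·9 + 14)/6 = 54/6 = 9; σ²_Task 9 = ((14−4)/6)² = 2.778
te_Task 10 = (5 + 4·8 + 11)/6 = 48/6 = 8; σ²_Task 10 = ((11−5)/6)² = 1.000

Forward pass:
ES_Task 1 = 0; EF_Task 1 = 8
ES_Task 2 = 0; EF_Task 2 = 3
ES_Task 3 = 0; EF_Task 3 = 6
ES_Task 4 = 0; EF_Task 4 = 4
ES_Task 5 = 0; EF_Task 5 = 10
ES_Task 6 = 0; EF_Task 6 = 15
ES_Task 7 = 15; EF_Task 7 = 15+4 = 19
ES_Task 8 = max(EF_Task 5=10, EF_Task 6=15) = 15; EF_Task 8 = 15+14 = 29
ES_Task 9 = max(EF_Task 3=6, EF_Task 7=19) = 19; EF_Task 9 = 19+9 = 28
ES_Task 10 = max(EF_Task 1=8, EF_Task 2=3, EF_Task 3=6, EF_Task 4=4, EF_Task 8=29, EF_Task 9=28) = 29; EF_Task 10 = 29+8 = 37
Expected project duration μ = 37 hours. Critical path: Task 6 → Task 8 → Task 10.

Variance along critical path = 5.444 + 9.000 + 1.000 = 15.444; σ = 3.930 hours.
D = μ + z·σ = 37 + 2.326·3.930 = 46.1 hours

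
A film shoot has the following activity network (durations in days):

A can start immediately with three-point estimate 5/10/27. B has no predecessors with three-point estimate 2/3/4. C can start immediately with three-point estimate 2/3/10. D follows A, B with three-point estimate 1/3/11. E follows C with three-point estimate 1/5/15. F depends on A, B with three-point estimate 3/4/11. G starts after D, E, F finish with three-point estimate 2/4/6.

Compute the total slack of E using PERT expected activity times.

te_A = (5 + 4·10 + 27)/6 = 72/6 = 12
te_B = (2 + 4·3 + 4)/6 = 18/6 = 3
te_C = (2 + 4·3 + 10)/6 = 24/6 = 4
te_D = (1 + 4·3 + 11)/6 = 24/6 = 4
te_E = (1 + 4·5 + 15)/6 = 36/6 = 6
te_F = (3 + 4·4 + 11)/6 = 30/6 = 5
te_G = (2 + 4·4 + 6)/6 = 24/6 = 4

Forward pass:
ES_A = 0; EF_A = 12
ES_B = 0; EF_B = 3
ES_C = 0; EF_C = 4
ES_D = max(EF_A=12, EF_B=3) = 12; EF_D = 12+4 = 16
ES_E = 4; EF_E = 4+6 = 10
ES_F = max(EF_A=12, EF_B=3) = 12; EF_F = 12+5 = 17
ES_G = max(EF_D=16, EF_E=10, EF_F=17) = 17; EF_G = 17+4 = 21
Expected project duration μ = 21 days. Critical path: A → F → G.

Backward pass:
LF_G = 21; LS_G = 21−4 = 17
LF_F = LS_G = 17; LS_F = 17−5 = 12
LF_E = LS_G = 17; LS_E = 17−6 = 11
LF_D = LS_G = 17; LS_D = 17−4 = 13
LF_C = LS_E = 11; LS_C = 11−4 = 7
LF_B = min(LS_D=13, LS_F=12) = 12; LS_B = 12−3 = 9
LF_A = min(LS_D=13, LS_F=12) = 12; LS_A = 12−12 = 0
Slack_E = LS_E − ES_E = 11 − 4 = 7

7 days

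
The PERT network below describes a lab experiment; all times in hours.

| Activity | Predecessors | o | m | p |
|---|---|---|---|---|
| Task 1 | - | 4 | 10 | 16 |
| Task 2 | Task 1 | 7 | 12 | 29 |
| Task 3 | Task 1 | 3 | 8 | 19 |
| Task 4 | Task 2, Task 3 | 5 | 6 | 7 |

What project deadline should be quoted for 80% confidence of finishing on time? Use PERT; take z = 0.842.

33.5 hours

te_Task 1 = (4 + 4·10 + 16)/6 = 60/6 = 10; σ²_Task 1 = ((16−4)/6)² = 4.000
te_Task 2 = (7 + 4·12 + 29)/6 = 84/6 = 14; σ²_Task 2 = ((29−7)/6)² = 13.444
te_Task 3 = (3 + 4·8 + 19)/6 = 54/6 = 9; σ²_Task 3 = ((19−3)/6)² = 7.111
te_Task 4 = (5 + 4·6 + 7)/6 = 36/6 = 6; σ²_Task 4 = ((7−5)/6)² = 0.111

Forward pass:
ES_Task 1 = 0; EF_Task 1 = 10
ES_Task 2 = 10; EF_Task 2 = 10+14 = 24
ES_Task 3 = 10; EF_Task 3 = 10+9 = 19
ES_Task 4 = max(EF_Task 2=24, EF_Task 3=19) = 24; EF_Task 4 = 24+6 = 30
Expected project duration μ = 30 hours. Critical path: Task 1 → Task 2 → Task 4.

Variance along critical path = 4.000 + 13.444 + 0.111 = 17.556; σ = 4.190 hours.
D = μ + z·σ = 30 + 0.842·4.190 = 33.5 hours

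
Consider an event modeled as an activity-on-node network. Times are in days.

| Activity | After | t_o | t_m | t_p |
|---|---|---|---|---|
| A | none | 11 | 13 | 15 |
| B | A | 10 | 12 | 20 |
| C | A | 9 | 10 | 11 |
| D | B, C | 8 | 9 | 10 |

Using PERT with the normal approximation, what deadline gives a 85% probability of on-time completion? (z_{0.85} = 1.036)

36.9 days

te_A = (11 + 4·13 + 15)/6 = 78/6 = 13; σ²_A = ((15−11)/6)² = 0.444
te_B = (10 + 4·12 + 20)/6 = 78/6 = 13; σ²_B = ((20−10)/6)² = 2.778
te_C = (9 + 4·10 + 11)/6 = 60/6 = 10; σ²_C = ((11−9)/6)² = 0.111
te_D = (8 + 4·9 + 10)/6 = 54/6 = 9; σ²_D = ((10−8)/6)² = 0.111

Forward pass:
ES_A = 0; EF_A = 13
ES_B = 13; EF_B = 13+13 = 26
ES_C = 13; EF_C = 13+10 = 23
ES_D = max(EF_B=26, EF_C=23) = 26; EF_D = 26+9 = 35
Expected project duration μ = 35 days. Critical path: A → B → D.

Variance along critical path = 0.444 + 2.778 + 0.111 = 3.333; σ = 1.826 days.
D = μ + z·σ = 35 + 1.036·1.826 = 36.9 days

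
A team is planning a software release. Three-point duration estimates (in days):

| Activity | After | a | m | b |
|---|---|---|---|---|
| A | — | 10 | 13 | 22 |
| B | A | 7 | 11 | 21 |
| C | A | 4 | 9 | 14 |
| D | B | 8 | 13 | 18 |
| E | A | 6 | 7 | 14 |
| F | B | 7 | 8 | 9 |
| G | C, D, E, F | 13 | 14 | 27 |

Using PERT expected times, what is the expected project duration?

te_A = (10 + 4·13 + 22)/6 = 84/6 = 14
te_B = (7 + 4·11 + 21)/6 = 72/6 = 12
te_C = (4 + 4·9 + 14)/6 = 54/6 = 9
te_D = (8 + 4·13 + 18)/6 = 78/6 = 13
te_E = (6 + 4·7 + 14)/6 = 48/6 = 8
te_F = (7 + 4·8 + 9)/6 = 48/6 = 8
te_G = (13 + 4·14 + 27)/6 = 96/6 = 16

Forward pass:
ES_A = 0; EF_A = 14
ES_B = 14; EF_B = 14+12 = 26
ES_C = 14; EF_C = 14+9 = 23
ES_D = 26; EF_D = 26+13 = 39
ES_E = 14; EF_E = 14+8 = 22
ES_F = 26; EF_F = 26+8 = 34
ES_G = max(EF_C=23, EF_D=39, EF_E=22, EF_F=34) = 39; EF_G = 39+16 = 55
Expected project duration μ = 55 days. Critical path: A → B → D → G.

55 days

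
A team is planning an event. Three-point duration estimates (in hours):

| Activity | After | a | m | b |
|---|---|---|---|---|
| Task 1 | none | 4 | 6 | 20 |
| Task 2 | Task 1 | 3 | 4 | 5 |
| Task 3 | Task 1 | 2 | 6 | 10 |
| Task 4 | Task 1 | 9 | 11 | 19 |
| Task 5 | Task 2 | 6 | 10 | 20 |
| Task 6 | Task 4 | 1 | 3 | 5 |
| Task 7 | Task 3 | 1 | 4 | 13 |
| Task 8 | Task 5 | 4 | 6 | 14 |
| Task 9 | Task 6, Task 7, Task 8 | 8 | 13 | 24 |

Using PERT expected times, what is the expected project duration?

44 hours

te_Task 1 = (4 + 4·6 + 20)/6 = 48/6 = 8
te_Task 2 = (3 + 4·4 + 5)/6 = 24/6 = 4
te_Task 3 = (2 + 4·6 + 10)/6 = 36/6 = 6
te_Task 4 = (9 + 4·11 + 19)/6 = 72/6 = 12
te_Task 5 = (6 + 4·10 + 20)/6 = 66/6 = 11
te_Task 6 = (1 + 4·3 + 5)/6 = 18/6 = 3
te_Task 7 = (1 + 4·4 + 13)/6 = 30/6 = 5
te_Task 8 = (4 + 4·6 + 14)/6 = 42/6 = 7
te_Task 9 = (8 + 4·13 + 24)/6 = 84/6 = 14

Forward pass:
ES_Task 1 = 0; EF_Task 1 = 8
ES_Task 2 = 8; EF_Task 2 = 8+4 = 12
ES_Task 3 = 8; EF_Task 3 = 8+6 = 14
ES_Task 4 = 8; EF_Task 4 = 8+12 = 20
ES_Task 5 = 12; EF_Task 5 = 12+11 = 23
ES_Task 6 = 20; EF_Task 6 = 20+3 = 23
ES_Task 7 = 14; EF_Task 7 = 14+5 = 19
ES_Task 8 = 23; EF_Task 8 = 23+7 = 30
ES_Task 9 = max(EF_Task 6=23, EF_Task 7=19, EF_Task 8=30) = 30; EF_Task 9 = 30+14 = 44
Expected project duration μ = 44 hours. Critical path: Task 1 → Task 2 → Task 5 → Task 8 → Task 9.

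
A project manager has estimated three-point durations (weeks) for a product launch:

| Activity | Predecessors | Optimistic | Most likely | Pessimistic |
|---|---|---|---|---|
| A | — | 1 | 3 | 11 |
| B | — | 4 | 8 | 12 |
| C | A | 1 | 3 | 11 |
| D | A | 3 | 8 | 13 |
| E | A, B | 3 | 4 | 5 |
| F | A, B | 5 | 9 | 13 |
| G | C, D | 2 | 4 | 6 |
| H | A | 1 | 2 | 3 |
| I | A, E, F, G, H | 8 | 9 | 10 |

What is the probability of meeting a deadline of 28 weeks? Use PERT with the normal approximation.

0.852

te_A = (1 + 4·3 + 11)/6 = 24/6 = 4; σ²_A = ((11−1)/6)² = 2.778
te_B = (4 + 4·8 + 12)/6 = 48/6 = 8; σ²_B = ((12−4)/6)² = 1.778
te_C = (1 + 4·3 + 11)/6 = 24/6 = 4; σ²_C = ((11−1)/6)² = 2.778
te_D = (3 + 4·8 + 13)/6 = 48/6 = 8; σ²_D = ((13−3)/6)² = 2.778
te_E = (3 + 4·4 + 5)/6 = 24/6 = 4; σ²_E = ((5−3)/6)² = 0.111
te_F = (5 + 4·9 + 13)/6 = 54/6 = 9; σ²_F = ((13−5)/6)² = 1.778
te_G = (2 + 4·4 + 6)/6 = 24/6 = 4; σ²_G = ((6−2)/6)² = 0.444
te_H = (1 + 4·2 + 3)/6 = 12/6 = 2; σ²_H = ((3−1)/6)² = 0.111
te_I = (8 + 4·9 + 10)/6 = 54/6 = 9; σ²_I = ((10−8)/6)² = 0.111

Forward pass:
ES_A = 0; EF_A = 4
ES_B = 0; EF_B = 8
ES_C = 4; EF_C = 4+4 = 8
ES_D = 4; EF_D = 4+8 = 12
ES_E = max(EF_A=4, EF_B=8) = 8; EF_E = 8+4 = 12
ES_F = max(EF_A=4, EF_B=8) = 8; EF_F = 8+9 = 17
ES_G = max(EF_C=8, EF_D=12) = 12; EF_G = 12+4 = 16
ES_H = 4; EF_H = 4+2 = 6
ES_I = max(EF_A=4, EF_E=12, EF_F=17, EF_G=16, EF_H=6) = 17; EF_I = 17+9 = 26
Expected project duration μ = 26 weeks. Critical path: B → F → I.

Variance along critical path = 1.778 + 1.778 + 0.111 = 3.667; σ = √3.667 = 1.915 weeks.
Z = (28 − 26) / 1.915 = 1.044
P(T ≤ 28) = Φ(1.044) ≈ 0.852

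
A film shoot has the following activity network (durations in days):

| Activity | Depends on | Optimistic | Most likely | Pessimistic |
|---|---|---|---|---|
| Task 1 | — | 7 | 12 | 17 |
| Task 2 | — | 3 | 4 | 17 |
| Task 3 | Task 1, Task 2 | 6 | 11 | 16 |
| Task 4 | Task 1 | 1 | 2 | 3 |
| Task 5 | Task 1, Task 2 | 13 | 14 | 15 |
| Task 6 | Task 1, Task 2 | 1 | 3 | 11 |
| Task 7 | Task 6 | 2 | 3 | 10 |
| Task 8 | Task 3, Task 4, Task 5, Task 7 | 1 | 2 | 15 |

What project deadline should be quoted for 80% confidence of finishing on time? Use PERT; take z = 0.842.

32.4 days

te_Task 1 = (7 + 4·12 + 17)/6 = 72/6 = 12; σ²_Task 1 = ((17−7)/6)² = 2.778
te_Task 2 = (3 + 4·4 + 17)/6 = 36/6 = 6; σ²_Task 2 = ((17−3)/6)² = 5.444
te_Task 3 = (6 + 4·11 + 16)/6 = 66/6 = 11; σ²_Task 3 = ((16−6)/6)² = 2.778
te_Task 4 = (1 + 4·2 + 3)/6 = 12/6 = 2; σ²_Task 4 = ((3−1)/6)² = 0.111
te_Task 5 = (13 + 4·14 + 15)/6 = 84/6 = 14; σ²_Task 5 = ((15−13)/6)² = 0.111
te_Task 6 = (1 + 4·3 + 11)/6 = 24/6 = 4; σ²_Task 6 = ((11−1)/6)² = 2.778
te_Task 7 = (2 + 4·3 + 10)/6 = 24/6 = 4; σ²_Task 7 = ((10−2)/6)² = 1.778
te_Task 8 = (1 + 4·2 + 15)/6 = 24/6 = 4; σ²_Task 8 = ((15−1)/6)² = 5.444

Forward pass:
ES_Task 1 = 0; EF_Task 1 = 12
ES_Task 2 = 0; EF_Task 2 = 6
ES_Task 3 = max(EF_Task 1=12, EF_Task 2=6) = 12; EF_Task 3 = 12+11 = 23
ES_Task 4 = 12; EF_Task 4 = 12+2 = 14
ES_Task 5 = max(EF_Task 1=12, EF_Task 2=6) = 12; EF_Task 5 = 12+14 = 26
ES_Task 6 = max(EF_Task 1=12, EF_Task 2=6) = 12; EF_Task 6 = 12+4 = 16
ES_Task 7 = 16; EF_Task 7 = 16+4 = 20
ES_Task 8 = max(EF_Task 3=23, EF_Task 4=14, EF_Task 5=26, EF_Task 7=20) = 26; EF_Task 8 = 26+4 = 30
Expected project duration μ = 30 days. Critical path: Task 1 → Task 5 → Task 8.

Variance along critical path = 2.778 + 0.111 + 5.444 = 8.333; σ = 2.887 days.
D = μ + z·σ = 30 + 0.842·2.887 = 32.4 days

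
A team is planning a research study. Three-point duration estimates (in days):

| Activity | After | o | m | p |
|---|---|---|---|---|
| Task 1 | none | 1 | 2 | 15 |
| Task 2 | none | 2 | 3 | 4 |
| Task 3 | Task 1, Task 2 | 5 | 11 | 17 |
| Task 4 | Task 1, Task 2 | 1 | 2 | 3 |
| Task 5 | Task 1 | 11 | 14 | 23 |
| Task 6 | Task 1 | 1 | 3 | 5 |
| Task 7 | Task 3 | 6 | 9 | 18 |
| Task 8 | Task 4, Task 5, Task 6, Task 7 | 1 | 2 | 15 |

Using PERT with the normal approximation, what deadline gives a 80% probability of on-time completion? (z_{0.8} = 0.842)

te_Task 1 = (1 + 4·2 + 15)/6 = 24/6 = 4; σ²_Task 1 = ((15−1)/6)² = 5.444
te_Task 2 = (2 + 4·3 + 4)/6 = 18/6 = 3; σ²_Task 2 = ((4−2)/6)² = 0.111
te_Task 3 = (5 + 4·11 + 17)/6 = 66/6 = 11; σ²_Task 3 = ((17−5)/6)² = 4.000
te_Task 4 = (1 + 4·2 + 3)/6 = 12/6 = 2; σ²_Task 4 = ((3−1)/6)² = 0.111
te_Task 5 = (11 + 4·14 + 23)/6 = 90/6 = 15; σ²_Task 5 = ((23−11)/6)² = 4.000
te_Task 6 = (1 + 4·3 + 5)/6 = 18/6 = 3; σ²_Task 6 = ((5−1)/6)² = 0.444
te_Task 7 = (6 + 4·9 + 18)/6 = 60/6 = 10; σ²_Task 7 = ((18−6)/6)² = 4.000
te_Task 8 = (1 + 4·2 + 15)/6 = 24/6 = 4; σ²_Task 8 = ((15−1)/6)² = 5.444

Forward pass:
ES_Task 1 = 0; EF_Task 1 = 4
ES_Task 2 = 0; EF_Task 2 = 3
ES_Task 3 = max(EF_Task 1=4, EF_Task 2=3) = 4; EF_Task 3 = 4+11 = 15
ES_Task 4 = max(EF_Task 1=4, EF_Task 2=3) = 4; EF_Task 4 = 4+2 = 6
ES_Task 5 = 4; EF_Task 5 = 4+15 = 19
ES_Task 6 = 4; EF_Task 6 = 4+3 = 7
ES_Task 7 = 15; EF_Task 7 = 15+10 = 25
ES_Task 8 = max(EF_Task 4=6, EF_Task 5=19, EF_Task 6=7, EF_Task 7=25) = 25; EF_Task 8 = 25+4 = 29
Expected project duration μ = 29 days. Critical path: Task 1 → Task 3 → Task 7 → Task 8.

Variance along critical path = 5.444 + 4.000 + 4.000 + 5.444 = 18.889; σ = 4.346 days.
D = μ + z·σ = 29 + 0.842·4.346 = 32.7 days

32.7 days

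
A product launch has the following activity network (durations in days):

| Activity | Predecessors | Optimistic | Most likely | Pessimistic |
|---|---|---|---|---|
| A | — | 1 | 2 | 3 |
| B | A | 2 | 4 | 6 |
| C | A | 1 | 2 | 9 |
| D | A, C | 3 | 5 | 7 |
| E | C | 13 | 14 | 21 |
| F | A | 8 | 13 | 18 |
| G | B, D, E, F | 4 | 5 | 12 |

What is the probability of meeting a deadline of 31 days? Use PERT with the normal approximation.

te_A = (1 + 4·2 + 3)/6 = 12/6 = 2; σ²_A = ((3−1)/6)² = 0.111
te_B = (2 + 4·4 + 6)/6 = 24/6 = 4; σ²_B = ((6−2)/6)² = 0.444
te_C = (1 + 4·2 + 9)/6 = 18/6 = 3; σ²_C = ((9−1)/6)² = 1.778
te_D = (3 + 4·5 + 7)/6 = 30/6 = 5; σ²_D = ((7−3)/6)² = 0.444
te_E = (13 + 4·14 + 21)/6 = 90/6 = 15; σ²_E = ((21−13)/6)² = 1.778
te_F = (8 + 4·13 + 18)/6 = 78/6 = 13; σ²_F = ((18−8)/6)² = 2.778
te_G = (4 + 4·5 + 12)/6 = 36/6 = 6; σ²_G = ((12−4)/6)² = 1.778

Forward pass:
ES_A = 0; EF_A = 2
ES_B = 2; EF_B = 2+4 = 6
ES_C = 2; EF_C = 2+3 = 5
ES_D = max(EF_A=2, EF_C=5) = 5; EF_D = 5+5 = 10
ES_E = 5; EF_E = 5+15 = 20
ES_F = 2; EF_F = 2+13 = 15
ES_G = max(EF_B=6, EF_D=10, EF_E=20, EF_F=15) = 20; EF_G = 20+6 = 26
Expected project duration μ = 26 days. Critical path: A → C → E → G.

Variance along critical path = 0.111 + 1.778 + 1.778 + 1.778 = 5.444; σ = √5.444 = 2.333 days.
Z = (31 − 26) / 2.333 = 2.143
P(T ≤ 31) = Φ(2.143) ≈ 0.984

0.984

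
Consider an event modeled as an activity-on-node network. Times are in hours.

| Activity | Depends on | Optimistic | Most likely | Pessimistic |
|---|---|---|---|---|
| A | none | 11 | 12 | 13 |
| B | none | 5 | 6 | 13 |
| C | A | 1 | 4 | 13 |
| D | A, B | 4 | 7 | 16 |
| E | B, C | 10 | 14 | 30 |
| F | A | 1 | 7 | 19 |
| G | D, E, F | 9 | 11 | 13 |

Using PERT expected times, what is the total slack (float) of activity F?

te_A = (11 + 4·12 + 13)/6 = 72/6 = 12
te_B = (5 + 4·6 + 13)/6 = 42/6 = 7
te_C = (1 + 4·4 + 13)/6 = 30/6 = 5
te_D = (4 + 4·7 + 16)/6 = 48/6 = 8
te_E = (10 + 4·14 + 30)/6 = 96/6 = 16
te_F = (1 + 4·7 + 19)/6 = 48/6 = 8
te_G = (9 + 4·11 + 13)/6 = 66/6 = 11

Forward pass:
ES_A = 0; EF_A = 12
ES_B = 0; EF_B = 7
ES_C = 12; EF_C = 12+5 = 17
ES_D = max(EF_A=12, EF_B=7) = 12; EF_D = 12+8 = 20
ES_E = max(EF_B=7, EF_C=17) = 17; EF_E = 17+16 = 33
ES_F = 12; EF_F = 12+8 = 20
ES_G = max(EF_D=20, EF_E=33, EF_F=20) = 33; EF_G = 33+11 = 44
Expected project duration μ = 44 hours. Critical path: A → C → E → G.

Backward pass:
LF_G = 44; LS_G = 44−11 = 33
LF_F = LS_G = 33; LS_F = 33−8 = 25
LF_E = LS_G = 33; LS_E = 33−16 = 17
LF_D = LS_G = 33; LS_D = 33−8 = 25
LF_C = LS_E = 17; LS_C = 17−5 = 12
LF_B = min(LS_D=25, LS_E=17) = 17; LS_B = 17−7 = 10
LF_A = min(LS_C=12, LS_D=25, LS_F=25) = 12; LS_A = 12−12 = 0
Slack_F = LS_F − ES_F = 25 − 12 = 13

13 hours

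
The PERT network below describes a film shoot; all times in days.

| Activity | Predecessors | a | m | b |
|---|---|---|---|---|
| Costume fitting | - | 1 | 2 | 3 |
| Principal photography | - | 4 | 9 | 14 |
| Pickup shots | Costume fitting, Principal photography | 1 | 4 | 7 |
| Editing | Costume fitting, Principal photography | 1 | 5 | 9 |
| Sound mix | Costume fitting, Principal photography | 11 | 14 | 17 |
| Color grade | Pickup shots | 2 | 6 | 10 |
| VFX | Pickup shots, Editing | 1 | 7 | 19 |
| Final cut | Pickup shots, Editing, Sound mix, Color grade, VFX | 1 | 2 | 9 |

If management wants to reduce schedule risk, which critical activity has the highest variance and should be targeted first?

te_Costume fitting = (1 + 4·2 + 3)/6 = 12/6 = 2; σ²_Costume fitting = ((3−1)/6)² = 0.111
te_Principal photography = (4 + 4·9 + 14)/6 = 54/6 = 9; σ²_Principal photography = ((14−4)/6)² = 2.778
te_Pickup shots = (1 + 4·4 + 7)/6 = 24/6 = 4; σ²_Pickup shots = ((7−1)/6)² = 1.000
te_Editing = (1 + 4·5 + 9)/6 = 30/6 = 5; σ²_Editing = ((9−1)/6)² = 1.778
te_Sound mix = (11 + 4·14 + 17)/6 = 84/6 = 14; σ²_Sound mix = ((17−11)/6)² = 1.000
te_Color grade = (2 + 4·6 + 10)/6 = 36/6 = 6; σ²_Color grade = ((10−2)/6)² = 1.778
te_VFX = (1 + 4·7 + 19)/6 = 48/6 = 8; σ²_VFX = ((19−1)/6)² = 9.000
te_Final cut = (1 + 4·2 + 9)/6 = 18/6 = 3; σ²_Final cut = ((9−1)/6)² = 1.778

Forward pass:
ES_Costume fitting = 0; EF_Costume fitting = 2
ES_Principal photography = 0; EF_Principal photography = 9
ES_Pickup shots = max(EF_Costume fitting=2, EF_Principal photography=9) = 9; EF_Pickup shots = 9+4 = 13
ES_Editing = max(EF_Costume fitting=2, EF_Principal photography=9) = 9; EF_Editing = 9+5 = 14
ES_Sound mix = max(EF_Costume fitting=2, EF_Principal photography=9) = 9; EF_Sound mix = 9+14 = 23
ES_Color grade = 13; EF_Color grade = 13+6 = 19
ES_VFX = max(EF_Pickup shots=13, EF_Editing=14) = 14; EF_VFX = 14+8 = 22
ES_Final cut = max(EF_Pickup shots=13, EF_Editing=14, EF_Sound mix=23, EF_Color grade=19, EF_VFX=22) = 23; EF_Final cut = 23+3 = 26
Expected project duration μ = 26 days. Critical path: Principal photography → Sound mix → Final cut.

Variances on critical path: σ²_Principal photography=2.778, σ²_Sound mix=1.000, σ²_Final cut=1.778.
Largest is σ²_Principal photography = 2.778.

Principal photography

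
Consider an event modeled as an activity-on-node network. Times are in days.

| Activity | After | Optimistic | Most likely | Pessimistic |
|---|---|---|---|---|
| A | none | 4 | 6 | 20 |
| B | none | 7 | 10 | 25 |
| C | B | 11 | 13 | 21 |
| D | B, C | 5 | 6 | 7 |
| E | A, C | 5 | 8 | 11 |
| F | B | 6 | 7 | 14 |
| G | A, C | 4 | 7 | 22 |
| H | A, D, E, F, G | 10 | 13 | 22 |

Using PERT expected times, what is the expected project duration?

49 days

te_A = (4 + 4·6 + 20)/6 = 48/6 = 8
te_B = (7 + 4·10 + 25)/6 = 72/6 = 12
te_C = (11 + 4·13 + 21)/6 = 84/6 = 14
te_D = (5 + 4·6 + 7)/6 = 36/6 = 6
te_E = (5 + 4·8 + 11)/6 = 48/6 = 8
te_F = (6 + 4·7 + 14)/6 = 48/6 = 8
te_G = (4 + 4·7 + 22)/6 = 54/6 = 9
te_H = (10 + 4·13 + 22)/6 = 84/6 = 14

Forward pass:
ES_A = 0; EF_A = 8
ES_B = 0; EF_B = 12
ES_C = 12; EF_C = 12+14 = 26
ES_D = max(EF_B=12, EF_C=26) = 26; EF_D = 26+6 = 32
ES_E = max(EF_A=8, EF_C=26) = 26; EF_E = 26+8 = 34
ES_F = 12; EF_F = 12+8 = 20
ES_G = max(EF_A=8, EF_C=26) = 26; EF_G = 26+9 = 35
ES_H = max(EF_A=8, EF_D=32, EF_E=34, EF_F=20, EF_G=35) = 35; EF_H = 35+14 = 49
Expected project duration μ = 49 days. Critical path: B → C → G → H.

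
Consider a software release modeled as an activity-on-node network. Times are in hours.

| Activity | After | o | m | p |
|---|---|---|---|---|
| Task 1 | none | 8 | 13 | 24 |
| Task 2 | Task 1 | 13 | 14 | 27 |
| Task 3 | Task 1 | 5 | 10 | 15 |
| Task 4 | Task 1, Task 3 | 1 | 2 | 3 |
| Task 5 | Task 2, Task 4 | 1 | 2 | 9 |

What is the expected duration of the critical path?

33 hours

te_Task 1 = (8 + 4·13 + 24)/6 = 84/6 = 14
te_Task 2 = (13 + 4·14 + 27)/6 = 96/6 = 16
te_Task 3 = (5 + 4·10 + 15)/6 = 60/6 = 10
te_Task 4 = (1 + 4·2 + 3)/6 = 12/6 = 2
te_Task 5 = (1 + 4·2 + 9)/6 = 18/6 = 3

Forward pass:
ES_Task 1 = 0; EF_Task 1 = 14
ES_Task 2 = 14; EF_Task 2 = 14+16 = 30
ES_Task 3 = 14; EF_Task 3 = 14+10 = 24
ES_Task 4 = max(EF_Task 1=14, EF_Task 3=24) = 24; EF_Task 4 = 24+2 = 26
ES_Task 5 = max(EF_Task 2=30, EF_Task 4=26) = 30; EF_Task 5 = 30+3 = 33
Expected project duration μ = 33 hours. Critical path: Task 1 → Task 2 → Task 5.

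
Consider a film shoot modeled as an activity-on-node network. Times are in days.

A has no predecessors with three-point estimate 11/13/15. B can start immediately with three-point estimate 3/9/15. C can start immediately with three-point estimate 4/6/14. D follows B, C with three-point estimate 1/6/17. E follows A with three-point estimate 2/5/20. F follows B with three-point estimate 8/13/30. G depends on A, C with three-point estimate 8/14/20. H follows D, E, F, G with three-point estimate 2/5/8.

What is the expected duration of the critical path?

te_A = (11 + 4·13 + 15)/6 = 78/6 = 13
te_B = (3 + 4·9 + 15)/6 = 54/6 = 9
te_C = (4 + 4·6 + 14)/6 = 42/6 = 7
te_D = (1 + 4·6 + 17)/6 = 42/6 = 7
te_E = (2 + 4·5 + 20)/6 = 42/6 = 7
te_F = (8 + 4·13 + 30)/6 = 90/6 = 15
te_G = (8 + 4·14 + 20)/6 = 84/6 = 14
te_H = (2 + 4·5 + 8)/6 = 30/6 = 5

Forward pass:
ES_A = 0; EF_A = 13
ES_B = 0; EF_B = 9
ES_C = 0; EF_C = 7
ES_D = max(EF_B=9, EF_C=7) = 9; EF_D = 9+7 = 16
ES_E = 13; EF_E = 13+7 = 20
ES_F = 9; EF_F = 9+15 = 24
ES_G = max(EF_A=13, EF_C=7) = 13; EF_G = 13+14 = 27
ES_H = max(EF_D=16, EF_E=20, EF_F=24, EF_G=27) = 27; EF_H = 27+5 = 32
Expected project duration μ = 32 days. Critical path: A → G → H.

32 days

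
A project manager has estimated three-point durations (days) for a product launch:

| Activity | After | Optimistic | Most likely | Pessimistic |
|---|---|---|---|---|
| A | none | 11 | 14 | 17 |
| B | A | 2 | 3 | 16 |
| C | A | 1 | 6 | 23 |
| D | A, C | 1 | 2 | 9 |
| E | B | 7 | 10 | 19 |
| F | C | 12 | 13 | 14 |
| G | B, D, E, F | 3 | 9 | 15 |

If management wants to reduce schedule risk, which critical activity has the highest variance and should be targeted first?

te_A = (11 + 4·14 + 17)/6 = 84/6 = 14; σ²_A = ((17−11)/6)² = 1.000
te_B = (2 + 4·3 + 16)/6 = 30/6 = 5; σ²_B = ((16−2)/6)² = 5.444
te_C = (1 + 4·6 + 23)/6 = 48/6 = 8; σ²_C = ((23−1)/6)² = 13.444
te_D = (1 + 4·2 + 9)/6 = 18/6 = 3; σ²_D = ((9−1)/6)² = 1.778
te_E = (7 + 4·10 + 19)/6 = 66/6 = 11; σ²_E = ((19−7)/6)² = 4.000
te_F = (12 + 4·13 + 14)/6 = 78/6 = 13; σ²_F = ((14−12)/6)² = 0.111
te_G = (3 + 4·9 + 15)/6 = 54/6 = 9; σ²_G = ((15−3)/6)² = 4.000

Forward pass:
ES_A = 0; EF_A = 14
ES_B = 14; EF_B = 14+5 = 19
ES_C = 14; EF_C = 14+8 = 22
ES_D = max(EF_A=14, EF_C=22) = 22; EF_D = 22+3 = 25
ES_E = 19; EF_E = 19+11 = 30
ES_F = 22; EF_F = 22+13 = 35
ES_G = max(EF_B=19, EF_D=25, EF_E=30, EF_F=35) = 35; EF_G = 35+9 = 44
Expected project duration μ = 44 days. Critical path: A → C → F → G.

Variances on critical path: σ²_A=1.000, σ²_C=13.444, σ²_F=0.111, σ²_G=4.000.
Largest is σ²_C = 13.444.

C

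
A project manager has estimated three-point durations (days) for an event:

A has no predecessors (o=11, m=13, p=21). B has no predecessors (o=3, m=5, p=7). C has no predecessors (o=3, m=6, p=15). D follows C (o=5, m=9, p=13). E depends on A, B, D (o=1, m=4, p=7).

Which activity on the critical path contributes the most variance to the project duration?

C

te_A = (11 + 4·13 + 21)/6 = 84/6 = 14; σ²_A = ((21−11)/6)² = 2.778
te_B = (3 + 4·5 + 7)/6 = 30/6 = 5; σ²_B = ((7−3)/6)² = 0.444
te_C = (3 + 4·6 + 15)/6 = 42/6 = 7; σ²_C = ((15−3)/6)² = 4.000
te_D = (5 + 4·9 + 13)/6 = 54/6 = 9; σ²_D = ((13−5)/6)² = 1.778
te_E = (1 + 4·4 + 7)/6 = 24/6 = 4; σ²_E = ((7−1)/6)² = 1.000

Forward pass:
ES_A = 0; EF_A = 14
ES_B = 0; EF_B = 5
ES_C = 0; EF_C = 7
ES_D = 7; EF_D = 7+9 = 16
ES_E = max(EF_A=14, EF_B=5, EF_D=16) = 16; EF_E = 16+4 = 20
Expected project duration μ = 20 days. Critical path: C → D → E.

Variances on critical path: σ²_C=4.000, σ²_D=1.778, σ²_E=1.000.
Largest is σ²_C = 4.000.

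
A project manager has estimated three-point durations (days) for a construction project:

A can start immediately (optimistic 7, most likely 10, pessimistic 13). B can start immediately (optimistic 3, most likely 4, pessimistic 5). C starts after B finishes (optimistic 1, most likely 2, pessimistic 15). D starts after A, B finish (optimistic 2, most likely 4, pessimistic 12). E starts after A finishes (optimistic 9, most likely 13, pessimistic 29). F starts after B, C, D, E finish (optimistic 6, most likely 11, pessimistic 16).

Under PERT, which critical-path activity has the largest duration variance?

te_A = (7 + 4·10 + 13)/6 = 60/6 = 10; σ²_A = ((13−7)/6)² = 1.000
te_B = (3 + 4·4 + 5)/6 = 24/6 = 4; σ²_B = ((5−3)/6)² = 0.111
te_C = (1 + 4·2 + 15)/6 = 24/6 = 4; σ²_C = ((15−1)/6)² = 5.444
te_D = (2 + 4·4 + 12)/6 = 30/6 = 5; σ²_D = ((12−2)/6)² = 2.778
te_E = (9 + 4·13 + 29)/6 = 90/6 = 15; σ²_E = ((29−9)/6)² = 11.111
te_F = (6 + 4·11 + 16)/6 = 66/6 = 11; σ²_F = ((16−6)/6)² = 2.778

Forward pass:
ES_A = 0; EF_A = 10
ES_B = 0; EF_B = 4
ES_C = 4; EF_C = 4+4 = 8
ES_D = max(EF_A=10, EF_B=4) = 10; EF_D = 10+5 = 15
ES_E = 10; EF_E = 10+15 = 25
ES_F = max(EF_B=4, EF_C=8, EF_D=15, EF_E=25) = 25; EF_F = 25+11 = 36
Expected project duration μ = 36 days. Critical path: A → E → F.

Variances on critical path: σ²_A=1.000, σ²_E=11.111, σ²_F=2.778.
Largest is σ²_E = 11.111.

E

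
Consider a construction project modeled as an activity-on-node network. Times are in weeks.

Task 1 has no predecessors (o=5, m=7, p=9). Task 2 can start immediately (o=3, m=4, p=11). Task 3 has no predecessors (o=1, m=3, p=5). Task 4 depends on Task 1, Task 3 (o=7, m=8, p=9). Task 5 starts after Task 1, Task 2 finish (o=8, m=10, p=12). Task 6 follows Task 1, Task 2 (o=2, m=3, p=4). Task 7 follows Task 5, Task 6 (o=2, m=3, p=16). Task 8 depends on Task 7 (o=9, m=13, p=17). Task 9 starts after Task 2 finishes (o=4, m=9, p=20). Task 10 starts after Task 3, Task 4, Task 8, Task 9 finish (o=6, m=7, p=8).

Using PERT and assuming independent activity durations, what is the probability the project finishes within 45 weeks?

0.852

te_Task 1 = (5 + 4·7 + 9)/6 = 42/6 = 7; σ²_Task 1 = ((9−5)/6)² = 0.444
te_Task 2 = (3 + 4·4 + 11)/6 = 30/6 = 5; σ²_Task 2 = ((11−3)/6)² = 1.778
te_Task 3 = (1 + 4·3 + 5)/6 = 18/6 = 3; σ²_Task 3 = ((5−1)/6)² = 0.444
te_Task 4 = (7 + 4·8 + 9)/6 = 48/6 = 8; σ²_Task 4 = ((9−7)/6)² = 0.111
te_Task 5 = (8 + 4·10 + 12)/6 = 60/6 = 10; σ²_Task 5 = ((12−8)/6)² = 0.444
te_Task 6 = (2 + 4·3 + 4)/6 = 18/6 = 3; σ²_Task 6 = ((4−2)/6)² = 0.111
te_Task 7 = (2 + 4·3 + 16)/6 = 30/6 = 5; σ²_Task 7 = ((16−2)/6)² = 5.444
te_Task 8 = (9 + 4·13 + 17)/6 = 78/6 = 13; σ²_Task 8 = ((17−9)/6)² = 1.778
te_Task 9 = (4 + 4·9 + 20)/6 = 60/6 = 10; σ²_Task 9 = ((20−4)/6)² = 7.111
te_Task 10 = (6 + 4·7 + 8)/6 = 42/6 = 7; σ²_Task 10 = ((8−6)/6)² = 0.111

Forward pass:
ES_Task 1 = 0; EF_Task 1 = 7
ES_Task 2 = 0; EF_Task 2 = 5
ES_Task 3 = 0; EF_Task 3 = 3
ES_Task 4 = max(EF_Task 1=7, EF_Task 3=3) = 7; EF_Task 4 = 7+8 = 15
ES_Task 5 = max(EF_Task 1=7, EF_Task 2=5) = 7; EF_Task 5 = 7+10 = 17
ES_Task 6 = max(EF_Task 1=7, EF_Task 2=5) = 7; EF_Task 6 = 7+3 = 10
ES_Task 7 = max(EF_Task 5=17, EF_Task 6=10) = 17; EF_Task 7 = 17+5 = 22
ES_Task 8 = 22; EF_Task 8 = 22+13 = 35
ES_Task 9 = 5; EF_Task 9 = 5+10 = 15
ES_Task 10 = max(EF_Task 3=3, EF_Task 4=15, EF_Task 8=35, EF_Task 9=15) = 35; EF_Task 10 = 35+7 = 42
Expected project duration μ = 42 weeks. Critical path: Task 1 → Task 5 → Task 7 → Task 8 → Task 10.

Variance along critical path = 0.444 + 0.444 + 5.444 + 1.778 + 0.111 = 8.222; σ = √8.222 = 2.867 weeks.
Z = (45 − 42) / 2.867 = 1.046
P(T ≤ 45) = Φ(1.046) ≈ 0.852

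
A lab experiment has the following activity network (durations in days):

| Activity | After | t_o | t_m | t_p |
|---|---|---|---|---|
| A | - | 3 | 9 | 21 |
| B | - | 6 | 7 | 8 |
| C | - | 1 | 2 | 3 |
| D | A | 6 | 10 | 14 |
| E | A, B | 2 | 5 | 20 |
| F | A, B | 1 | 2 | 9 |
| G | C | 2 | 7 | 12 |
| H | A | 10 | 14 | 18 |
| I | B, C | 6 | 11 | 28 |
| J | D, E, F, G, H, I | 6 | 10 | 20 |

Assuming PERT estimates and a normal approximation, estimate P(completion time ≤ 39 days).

0.840

te_A = (3 + 4·9 + 21)/6 = 60/6 = 10; σ²_A = ((21−3)/6)² = 9.000
te_B = (6 + 4·7 + 8)/6 = 42/6 = 7; σ²_B = ((8−6)/6)² = 0.111
te_C = (1 + 4·2 + 3)/6 = 12/6 = 2; σ²_C = ((3−1)/6)² = 0.111
te_D = (6 + 4·10 + 14)/6 = 60/6 = 10; σ²_D = ((14−6)/6)² = 1.778
te_E = (2 + 4·5 + 20)/6 = 42/6 = 7; σ²_E = ((20−2)/6)² = 9.000
te_F = (1 + 4·2 + 9)/6 = 18/6 = 3; σ²_F = ((9−1)/6)² = 1.778
te_G = (2 + 4·7 + 12)/6 = 42/6 = 7; σ²_G = ((12−2)/6)² = 2.778
te_H = (10 + 4·14 + 18)/6 = 84/6 = 14; σ²_H = ((18−10)/6)² = 1.778
te_I = (6 + 4·11 + 28)/6 = 78/6 = 13; σ²_I = ((28−6)/6)² = 13.444
te_J = (6 + 4·10 + 20)/6 = 66/6 = 11; σ²_J = ((20−6)/6)² = 5.444

Forward pass:
ES_A = 0; EF_A = 10
ES_B = 0; EF_B = 7
ES_C = 0; EF_C = 2
ES_D = 10; EF_D = 10+10 = 20
ES_E = max(EF_A=10, EF_B=7) = 10; EF_E = 10+7 = 17
ES_F = max(EF_A=10, EF_B=7) = 10; EF_F = 10+3 = 13
ES_G = 2; EF_G = 2+7 = 9
ES_H = 10; EF_H = 10+14 = 24
ES_I = max(EF_B=7, EF_C=2) = 7; EF_I = 7+13 = 20
ES_J = max(EF_D=20, EF_E=17, EF_F=13, EF_G=9, EF_H=24, EF_I=20) = 24; EF_J = 24+11 = 35
Expected project duration μ = 35 days. Critical path: A → H → J.

Variance along critical path = 9.000 + 1.778 + 5.444 = 16.222; σ = √16.222 = 4.028 days.
Z = (39 − 35) / 4.028 = 0.993
P(T ≤ 39) = Φ(0.993) ≈ 0.840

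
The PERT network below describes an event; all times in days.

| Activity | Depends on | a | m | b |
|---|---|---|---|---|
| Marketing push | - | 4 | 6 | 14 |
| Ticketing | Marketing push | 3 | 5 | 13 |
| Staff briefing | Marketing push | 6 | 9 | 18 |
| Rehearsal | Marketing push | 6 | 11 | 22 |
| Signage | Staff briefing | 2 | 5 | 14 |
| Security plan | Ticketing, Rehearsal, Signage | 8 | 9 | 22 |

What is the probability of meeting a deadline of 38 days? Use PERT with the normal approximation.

te_Marketing push = (4 + 4·6 + 14)/6 = 42/6 = 7; σ²_Marketing push = ((14−4)/6)² = 2.778
te_Ticketing = (3 + 4·5 + 13)/6 = 36/6 = 6; σ²_Ticketing = ((13−3)/6)² = 2.778
te_Staff briefing = (6 + 4·9 + 18)/6 = 60/6 = 10; σ²_Staff briefing = ((18−6)/6)² = 4.000
te_Rehearsal = (6 + 4·11 + 22)/6 = 72/6 = 12; σ²_Rehearsal = ((22−6)/6)² = 7.111
te_Signage = (2 + 4·5 + 14)/6 = 36/6 = 6; σ²_Signage = ((14−2)/6)² = 4.000
te_Security plan = (8 + 4·9 + 22)/6 = 66/6 = 11; σ²_Security plan = ((22−8)/6)² = 5.444

Forward pass:
ES_Marketing push = 0; EF_Marketing push = 7
ES_Ticketing = 7; EF_Ticketing = 7+6 = 13
ES_Staff briefing = 7; EF_Staff briefing = 7+10 = 17
ES_Rehearsal = 7; EF_Rehearsal = 7+12 = 19
ES_Signage = 17; EF_Signage = 17+6 = 23
ES_Security plan = max(EF_Ticketing=13, EF_Rehearsal=19, EF_Signage=23) = 23; EF_Security plan = 23+11 = 34
Expected project duration μ = 34 days. Critical path: Marketing push → Staff briefing → Signage → Security plan.

Variance along critical path = 2.778 + 4.000 + 4.000 + 5.444 = 16.222; σ = √16.222 = 4.028 days.
Z = (38 − 34) / 4.028 = 0.993
P(T ≤ 38) = Φ(0.993) ≈ 0.840

0.840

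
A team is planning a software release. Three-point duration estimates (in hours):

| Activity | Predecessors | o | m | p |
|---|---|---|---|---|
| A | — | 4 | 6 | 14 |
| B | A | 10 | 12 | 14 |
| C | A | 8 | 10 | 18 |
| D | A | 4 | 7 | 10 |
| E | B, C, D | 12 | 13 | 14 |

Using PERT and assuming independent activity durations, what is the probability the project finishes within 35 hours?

te_A = (4 + 4·6 + 14)/6 = 42/6 = 7; σ²_A = ((14−4)/6)² = 2.778
te_B = (10 + 4·12 + 14)/6 = 72/6 = 12; σ²_B = ((14−10)/6)² = 0.444
te_C = (8 + 4·10 + 18)/6 = 66/6 = 11; σ²_C = ((18−8)/6)² = 2.778
te_D = (4 + 4·7 + 10)/6 = 42/6 = 7; σ²_D = ((10−4)/6)² = 1.000
te_E = (12 + 4·13 + 14)/6 = 78/6 = 13; σ²_E = ((14−12)/6)² = 0.111

Forward pass:
ES_A = 0; EF_A = 7
ES_B = 7; EF_B = 7+12 = 19
ES_C = 7; EF_C = 7+11 = 18
ES_D = 7; EF_D = 7+7 = 14
ES_E = max(EF_B=19, EF_C=18, EF_D=14) = 19; EF_E = 19+13 = 32
Expected project duration μ = 32 hours. Critical path: A → B → E.

Variance along critical path = 2.778 + 0.444 + 0.111 = 3.333; σ = √3.333 = 1.826 hours.
Z = (35 − 32) / 1.826 = 1.643
P(T ≤ 35) = Φ(1.643) ≈ 0.950

0.950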